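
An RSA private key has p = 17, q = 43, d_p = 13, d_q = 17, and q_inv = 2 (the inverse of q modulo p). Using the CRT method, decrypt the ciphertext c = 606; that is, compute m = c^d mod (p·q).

m₁ = c^(d_p) mod p: c ≡ 11 (mod 17), and 11^13 mod 17 = 7.
m₂ = c^(d_q) mod q: c ≡ 4 (mod 43), and 4^17 mod 43 = 21.
h = q_inv·(m₁ − m₂) mod p = 2·(7 − 21) mod 17 = 6.
m = m₂ + h·q = 21 + 6·43 = 279.

279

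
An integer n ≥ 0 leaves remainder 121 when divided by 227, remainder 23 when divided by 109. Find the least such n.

19643

From n ≡ 121 (mod 227) write n = 121 + 227t. Substituting into n ≡ 23 (mod 109) gives 227t ≡ 11 (mod 109), and since 9⁻¹ ≡ 97 (mod 109), t ≡ 86. Hence n ≡ 121 + 227·86 = 19643 (mod 24743).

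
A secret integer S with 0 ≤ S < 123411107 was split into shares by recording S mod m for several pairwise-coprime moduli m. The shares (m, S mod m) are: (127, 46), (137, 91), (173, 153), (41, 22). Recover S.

Combine the congruences pairwise.
From S ≡ 46 (mod 127) write S = 46 + 127t. Substituting into S ≡ 91 (mod 137) gives 127t ≡ 45 (mod 137), and since 127⁻¹ ≡ 41 (mod 137), t ≡ 64. Hence S ≡ 46 + 127·64 = 8174 (mod 17399).
From S ≡ 8174 (mod 17399) write S = 8174 + 17399t. Substituting into S ≡ 153 (mod 173) gives 17399t ≡ 110 (mod 173), and since 99⁻¹ ≡ 7 (mod 173), t ≡ 78. Hence S ≡ 8174 + 17399·78 = 1365296 (mod 3010027).
From S ≡ 1365296 (mod 3010027) write S = 1365296 + 3010027t. Substituting into S ≡ 22 (mod 41) gives 3010027t ≡ 26 (mod 41), and since 12⁻¹ ≡ 24 (mod 41), t ≡ 9. Hence S ≡ 1365296 + 3010027·9 = 28455539 (mod 123411107).

28455539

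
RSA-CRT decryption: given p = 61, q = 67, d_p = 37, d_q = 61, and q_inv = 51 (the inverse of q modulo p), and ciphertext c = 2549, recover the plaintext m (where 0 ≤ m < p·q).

m₁ = c^(d_p) mod p: c ≡ 48 (mod 61), and 48^37 mod 61 = 48.
m₂ = c^(d_q) mod q: c ≡ 3 (mod 67), and 3^61 mod 67 = 8.
h = q_inv·(m₁ − m₂) mod p = 51·(48 − 8) mod 61 = 27.
m = m₂ + h·q = 8 + 27·67 = 1817.

1817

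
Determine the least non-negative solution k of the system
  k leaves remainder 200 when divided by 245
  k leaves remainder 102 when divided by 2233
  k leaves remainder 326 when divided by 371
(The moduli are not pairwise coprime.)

Combine the congruences pairwise.
gcd(245, 2233) = 7 and 7 | (102 − 200), so the pair is consistent; merging gives k ≡ 46995 (mod 78155), where 78155 = lcm(245, 2233).
gcd(78155, 371) = 7 and 7 | (326 − 46995), so the pair is consistent; merging gives k ≡ 1610095 (mod 4142215), where 4142215 = lcm(78155, 371).
The solution is unique modulo lcm(245, 2233, 371) = 4142215.

1610095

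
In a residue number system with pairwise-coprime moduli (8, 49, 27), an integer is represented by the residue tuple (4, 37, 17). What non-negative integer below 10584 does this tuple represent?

The moduli are pairwise coprime; N = 8·49·27 = 10584.
N/8 = 1323; 1323 ≡ 3 (mod 8); 3·3 ≡ 1, so inverse 3.
N/49 = 216; 216 ≡ 20 (mod 49); 20·27 ≡ 1, so inverse 27.
N/27 = 392; 392 ≡ 14 (mod 27); 14·2 ≡ 1, so inverse 2.
x ≡ 4·1323·3 + 37·216·27 + 17·392·2 = 244988.
244988 mod 10584 = 1556.

1556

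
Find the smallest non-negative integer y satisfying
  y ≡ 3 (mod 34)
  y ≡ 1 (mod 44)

gcd(34, 44) = 2 and 2 | (1 − 3), so the pair is consistent; merging gives y ≡ 309 (mod 748), where 748 = lcm(34, 44).
The solution is unique modulo lcm(34, 44) = 748.

309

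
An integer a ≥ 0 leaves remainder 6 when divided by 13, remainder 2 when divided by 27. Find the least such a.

From a ≡ 6 (mod 13) write a = 6 + 13t. Substituting into a ≡ 2 (mod 27) gives 13t ≡ 23 (mod 27), and since 13⁻¹ ≡ 25 (mod 27), t ≡ 8. Hence a ≡ 6 + 13·8 = 110 (mod 351).

110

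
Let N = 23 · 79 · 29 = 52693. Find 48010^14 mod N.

Mod 23: 48010 ≡ 9; 9^14 ≡ 16 (mod 23).
Mod 79: 48010 ≡ 57; 57^14 ≡ 22 (mod 79).
Mod 29: 48010 ≡ 15; 15^14 ≡ 28 (mod 29).
Combine by CRT: x ≡ 16 (mod 23), x ≡ 22 (mod 79), x ≡ 28 (mod 29) ⇒ x ≡ 3972 (mod 52693).

3972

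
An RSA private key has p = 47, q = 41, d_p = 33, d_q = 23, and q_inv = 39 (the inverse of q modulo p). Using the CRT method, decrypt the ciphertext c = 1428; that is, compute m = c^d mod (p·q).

m₁ = c^(d_p) mod p: c ≡ 18 (mod 47), and 18^33 mod 47 = 24.
m₂ = c^(d_q) mod q: c ≡ 34 (mod 41), and 34^23 mod 41 = 15.
h = q_inv·(m₁ − m₂) mod p = 39·(24 − 15) mod 47 = 22.
m = m₂ + h·q = 15 + 22·41 = 917.

917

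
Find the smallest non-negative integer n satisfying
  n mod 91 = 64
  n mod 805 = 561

2976

gcd(91, 805) = 7 and 7 | (561 − 64), so the pair is consistent; merging gives n ≡ 2976 (mod 10465), where 10465 = lcm(91, 805).
The solution is unique modulo lcm(91, 805) = 10465.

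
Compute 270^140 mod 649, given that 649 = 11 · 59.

Mod 11: 270 ≡ 6; since 10 | 140, by Fermat 6^140 ≡ 1 (mod 11).
Mod 59: 270 ≡ 34; by Fermat, exponent reduces to 140 mod 58 = 24; 34^24 ≡ 15 (mod 59).
Combine by CRT: x ≡ 1 (mod 11), x ≡ 15 (mod 59) ⇒ x ≡ 133 (mod 649).

133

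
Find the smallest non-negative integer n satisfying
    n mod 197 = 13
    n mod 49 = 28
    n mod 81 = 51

From n ≡ 13 (mod 197) write n = 13 + 197t. Substituting into n ≡ 28 (mod 49) gives 197t ≡ 15 (mod 49), and since 1⁻¹ ≡ 1 (mod 49), t ≡ 15. Hence n ≡ 13 + 197·15 = 2968 (mod 9653).
From n ≡ 2968 (mod 9653) write n = 2968 + 9653t. Substituting into n ≡ 51 (mod 81) gives 9653t ≡ 80 (mod 81), and since 14⁻¹ ≡ 29 (mod 81), t ≡ 52. Hence n ≡ 2968 + 9653·52 = 504924 (mod 781893).

504924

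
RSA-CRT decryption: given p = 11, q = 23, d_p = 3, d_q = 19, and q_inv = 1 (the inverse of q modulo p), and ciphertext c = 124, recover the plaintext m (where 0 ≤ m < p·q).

m₁ = c^(d_p) mod p: c ≡ 3 (mod 11), and 3^3 mod 11 = 5.
m₂ = c^(d_q) mod q: c ≡ 9 (mod 23), and 9^19 mod 23 = 13.
h = q_inv·(m₁ − m₂) mod p = 1·(5 − 13) mod 11 = 3.
m = m₂ + h·q = 13 + 3·23 = 82.

82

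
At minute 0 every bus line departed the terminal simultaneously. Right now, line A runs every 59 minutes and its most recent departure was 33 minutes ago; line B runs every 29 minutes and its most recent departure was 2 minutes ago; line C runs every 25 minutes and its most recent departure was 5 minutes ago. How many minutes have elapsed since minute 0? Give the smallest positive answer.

The moduli are pairwise coprime; N = 59·29·25 = 42775.
N/59 = 725; 725 ≡ 17 (mod 59); 17·7 ≡ 1, so inverse 7.
N/29 = 1475; 1475 ≡ 25 (mod 29); 25·7 ≡ 1, so inverse 7.
N/25 = 1711; 1711 ≡ 11 (mod 25); 11·16 ≡ 1, so inverse 16.
t ≡ 33·725·7 + 2·1475·7 + 5·1711·16 = 325005.
325005 mod 42775 = 25580.

25580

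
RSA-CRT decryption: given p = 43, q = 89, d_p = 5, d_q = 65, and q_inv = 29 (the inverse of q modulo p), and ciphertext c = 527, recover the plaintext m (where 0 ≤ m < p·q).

m₁ = c^(d_p) mod p: c ≡ 11 (mod 43), and 11^5 mod 43 = 16.
m₂ = c^(d_q) mod q: c ≡ 82 (mod 89), and 82^65 mod 89 = 43.
h = q_inv·(m₁ − m₂) mod p = 29·(16 − 43) mod 43 = 34.
m = m₂ + h·q = 43 + 34·89 = 3069.

3069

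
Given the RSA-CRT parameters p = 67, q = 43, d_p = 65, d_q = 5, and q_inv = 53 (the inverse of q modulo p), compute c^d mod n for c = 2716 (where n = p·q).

1327

m₁ = c^(d_p) mod p: c ≡ 36 (mod 67), and 36^65 mod 67 = 54.
m₂ = c^(d_q) mod q: c ≡ 7 (mod 43), and 7^5 mod 43 = 37.
h = q_inv·(m₁ − m₂) mod p = 53·(54 − 37) mod 67 = 30.
m = m₂ + h·q = 37 + 30·43 = 1327.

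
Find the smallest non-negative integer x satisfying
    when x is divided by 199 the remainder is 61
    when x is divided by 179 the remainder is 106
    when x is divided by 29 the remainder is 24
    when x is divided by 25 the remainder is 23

From x ≡ 61 (mod 199) write x = 61 + 199t. Substituting into x ≡ 106 (mod 179) gives 199t ≡ 45 (mod 179), and since 20⁻¹ ≡ 9 (mod 179), t ≡ 47. Hence x ≡ 61 + 199·47 = 9414 (mod 35621).
From x ≡ 9414 (mod 35621) write x = 9414 + 35621t. Substituting into x ≡ 24 (mod 29) gives 35621t ≡ 6 (mod 29), and since 9⁻¹ ≡ 13 (mod 29), t ≡ 20. Hence x ≡ 9414 + 35621·20 = 721834 (mod 1033009).
From x ≡ 721834 (mod 1033009) write x = 721834 + 1033009t. Substituting into x ≡ 23 (mod 25) gives 1033009t ≡ 14 (mod 25), and since 9⁻¹ ≡ 14 (mod 25), t ≡ 21. Hence x ≡ 721834 + 1033009·21 = 22415023 (mod 25825225).

22415023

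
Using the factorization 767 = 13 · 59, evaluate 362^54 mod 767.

Mod 13: 362 ≡ 11; by Fermat, exponent reduces to 54 mod 12 = 6; 11^6 ≡ 12 (mod 13).
Mod 59: 362 ≡ 8; 8^54 ≡ 26 (mod 59).
Combine by CRT: x ≡ 12 (mod 13), x ≡ 26 (mod 59) ⇒ x ≡ 675 (mod 767).

675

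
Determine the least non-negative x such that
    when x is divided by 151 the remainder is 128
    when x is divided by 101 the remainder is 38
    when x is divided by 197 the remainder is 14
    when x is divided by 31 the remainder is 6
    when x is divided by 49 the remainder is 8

332255092

Combine the congruences pairwise.
From x ≡ 128 (mod 151) write x = 128 + 151t. Substituting into x ≡ 38 (mod 101) gives 151t ≡ 11 (mod 101), and since 50⁻¹ ≡ 99 (mod 101), t ≡ 79. Hence x ≡ 128 + 151·79 = 12057 (mod 15251).
From x ≡ 12057 (mod 15251) write x = 12057 + 15251t. Substituting into x ≡ 14 (mod 197) gives 15251t ≡ 171 (mod 197), and since 82⁻¹ ≡ 185 (mod 197), t ≡ 115. Hence x ≡ 12057 + 15251·115 = 1765922 (mod 3004447).
From x ≡ 1765922 (mod 3004447) write x = 1765922 + 3004447t. Substituting into x ≡ 6 (mod 31) gives 3004447t ≡ 30 (mod 31), and since 20⁻¹ ≡ 14 (mod 31), t ≡ 17. Hence x ≡ 1765922 + 3004447·17 = 52841521 (mod 93137857).
From x ≡ 52841521 (mod 93137857) write x = 52841521 + 93137857t. Substituting into x ≡ 8 (mod 49) gives 93137857t ≡ 38 (mod 49), and since 29⁻¹ ≡ 22 (mod 49), t ≡ 3. Hence x ≡ 52841521 + 93137857·3 = 332255092 (mod 4563754993).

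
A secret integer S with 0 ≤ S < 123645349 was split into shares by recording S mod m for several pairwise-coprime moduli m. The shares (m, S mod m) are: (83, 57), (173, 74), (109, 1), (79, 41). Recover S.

63589511

From S ≡ 57 (mod 83) write S = 57 + 83t. Substituting into S ≡ 74 (mod 173) gives 83t ≡ 17 (mod 173), and since 83⁻¹ ≡ 148 (mod 173), t ≡ 94. Hence S ≡ 57 + 83·94 = 7859 (mod 14359).
From S ≡ 7859 (mod 14359) write S = 7859 + 14359t. Substituting into S ≡ 1 (mod 109) gives 14359t ≡ 99 (mod 109), and since 80⁻¹ ≡ 15 (mod 109), t ≡ 68. Hence S ≡ 7859 + 14359·68 = 984271 (mod 1565131).
From S ≡ 984271 (mod 1565131) write S = 984271 + 1565131t. Substituting into S ≡ 41 (mod 79) gives 1565131t ≡ 31 (mod 79), and since 62⁻¹ ≡ 65 (mod 79), t ≡ 40. Hence S ≡ 984271 + 1565131·40 = 63589511 (mod 123645349).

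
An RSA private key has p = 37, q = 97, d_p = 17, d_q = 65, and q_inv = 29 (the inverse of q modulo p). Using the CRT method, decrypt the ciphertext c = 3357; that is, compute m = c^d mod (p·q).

m₁ = c^(d_p) mod p: c ≡ 27 (mod 37), and 27^17 mod 37 = 11.
m₂ = c^(d_q) mod q: c ≡ 59 (mod 97), and 59^65 mod 97 = 10.
h = q_inv·(m₁ − m₂) mod p = 29·(11 − 10) mod 37 = 29.
m = m₂ + h·q = 10 + 29·97 = 2823.

2823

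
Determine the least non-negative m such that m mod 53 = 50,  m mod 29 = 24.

633

From m ≡ 50 (mod 53) write m = 50 + 53t. Substituting into m ≡ 24 (mod 29) gives 53t ≡ 3 (mod 29), and since 24⁻¹ ≡ 23 (mod 29), t ≡ 11. Hence m ≡ 50 + 53·11 = 633 (mod 1537).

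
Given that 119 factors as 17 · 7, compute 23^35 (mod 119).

Mod 17: 23 ≡ 6; by Fermat, exponent reduces to 35 mod 16 = 3; 6^3 ≡ 12 (mod 17).
Mod 7: 23 ≡ 2; by Fermat, exponent reduces to 35 mod 6 = 5; 2^5 ≡ 4 (mod 7).
Combine by CRT: x ≡ 12 (mod 17), x ≡ 4 (mod 7) ⇒ x ≡ 46 (mod 119).

46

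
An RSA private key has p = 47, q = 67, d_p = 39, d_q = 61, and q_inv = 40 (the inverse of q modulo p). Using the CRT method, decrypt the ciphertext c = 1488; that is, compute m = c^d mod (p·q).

m₁ = c^(d_p) mod p: c ≡ 31 (mod 47), and 31^39 mod 47 = 22.
m₂ = c^(d_q) mod q: c ≡ 14 (mod 67), and 14^61 mod 67 = 9.
h = q_inv·(m₁ − m₂) mod p = 40·(22 − 9) mod 47 = 3.
m = m₂ + h·q = 9 + 3·67 = 210.

210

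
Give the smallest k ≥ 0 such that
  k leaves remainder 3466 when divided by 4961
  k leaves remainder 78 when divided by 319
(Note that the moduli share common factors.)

Combine the congruences pairwise.
gcd(4961, 319) = 11 and 11 | (78 − 3466), so the pair is consistent; merging gives k ≡ 87803 (mod 143869), where 143869 = lcm(4961, 319).
The solution is unique modulo lcm(4961, 319) = 143869.

87803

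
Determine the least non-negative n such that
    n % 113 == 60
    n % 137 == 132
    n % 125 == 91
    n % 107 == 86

33206466

From n ≡ 60 (mod 113) write n = 60 + 113t. Substituting into n ≡ 132 (mod 137) gives 113t ≡ 72 (mod 137), and since 113⁻¹ ≡ 97 (mod 137), t ≡ 134. Hence n ≡ 60 + 113·134 = 15202 (mod 15481).
From n ≡ 15202 (mod 15481) write n = 15202 + 15481t. Substituting into n ≡ 91 (mod 125) gives 15481t ≡ 14 (mod 125), and since 106⁻¹ ≡ 46 (mod 125), t ≡ 19. Hence n ≡ 15202 + 15481·19 = 309341 (mod 1935125).
From n ≡ 309341 (mod 1935125) write n = 309341 + 1935125t. Substituting into n ≡ 86 (mod 107) gives 1935125t ≡ 82 (mod 107), and since 30⁻¹ ≡ 25 (mod 107), t ≡ 17. Hence n ≡ 309341 + 1935125·17 = 33206466 (mod 207058375).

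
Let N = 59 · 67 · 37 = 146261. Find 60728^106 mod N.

65849

Mod 59: 60728 ≡ 17; by Fermat, exponent reduces to 106 mod 58 = 48; 17^48 ≡ 5 (mod 59).
Mod 67: 60728 ≡ 26; by Fermat, exponent reduces to 106 mod 66 = 40; 26^40 ≡ 55 (mod 67).
Mod 37: 60728 ≡ 11; by Fermat, exponent reduces to 106 mod 36 = 34; 11^34 ≡ 26 (mod 37).
Combine by CRT: x ≡ 5 (mod 59), x ≡ 55 (mod 67), x ≡ 26 (mod 37) ⇒ x ≡ 65849 (mod 146261).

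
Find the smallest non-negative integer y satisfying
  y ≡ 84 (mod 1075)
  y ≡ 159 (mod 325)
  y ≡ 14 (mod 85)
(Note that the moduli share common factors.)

227984

gcd(1075, 325) = 25 and 25 | (159 − 84), so the pair is consistent; merging gives y ≡ 4384 (mod 13975), where 13975 = lcm(1075, 325).
gcd(13975, 85) = 5 and 5 | (14 − 4384), so the pair is consistent; merging gives y ≡ 227984 (mod 237575), where 237575 = lcm(13975, 85).
The solution is unique modulo lcm(1075, 325, 85) = 237575.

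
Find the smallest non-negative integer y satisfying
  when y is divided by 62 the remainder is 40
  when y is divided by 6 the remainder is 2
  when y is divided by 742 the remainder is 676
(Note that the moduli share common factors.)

gcd(62, 6) = 2 and 2 | (2 − 40), so the pair is consistent; merging gives y ≡ 164 (mod 186), where 186 = lcm(62, 6).
gcd(186, 742) = 2 and 2 | (676 − 164), so the pair is consistent; merging gives y ≡ 52616 (mod 69006), where 69006 = lcm(186, 742).
The solution is unique modulo lcm(62, 6, 742) = 69006.

52616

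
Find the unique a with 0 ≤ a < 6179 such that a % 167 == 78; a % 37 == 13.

3084

From a ≡ 78 (mod 167) write a = 78 + 167t. Substituting into a ≡ 13 (mod 37) gives 167t ≡ 9 (mod 37), and since 19⁻¹ ≡ 2 (mod 37), t ≡ 18. Hence a ≡ 78 + 167·18 = 3084 (mod 6179).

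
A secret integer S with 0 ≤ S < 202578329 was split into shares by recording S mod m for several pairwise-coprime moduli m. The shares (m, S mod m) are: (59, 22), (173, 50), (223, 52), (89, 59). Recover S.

The moduli are pairwise coprime; N = 59·173·223·89 = 202578329.
N/59 = 3433531; 3433531 ≡ 26 (mod 59); 26·25 ≡ 1, so inverse 25.
N/173 = 1170973; 1170973 ≡ 109 (mod 173); 109·100 ≡ 1, so inverse 100.
N/223 = 908423; 908423 ≡ 144 (mod 223); 144·175 ≡ 1, so inverse 175.
N/89 = 2276161; 2276161 ≡ 75 (mod 89); 75·19 ≡ 1, so inverse 19.
S ≡ 22·3433531·25 + 50·1170973·100 + 52·908423·175 + 59·2276161·19 = 18561532831.
18561532831 mod 202578329 = 126904892.

126904892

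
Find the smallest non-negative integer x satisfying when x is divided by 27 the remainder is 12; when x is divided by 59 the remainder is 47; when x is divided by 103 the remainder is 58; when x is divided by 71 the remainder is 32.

10213950

The moduli are pairwise coprime; N = 27·59·103·71 = 11649609.
N/27 = 431467; 431467 ≡ 7 (mod 27); 7·4 ≡ 1, so inverse 4.
N/59 = 197451; 197451 ≡ 37 (mod 59); 37·8 ≡ 1, so inverse 8.
N/103 = 113103; 113103 ≡ 9 (mod 103); 9·23 ≡ 1, so inverse 23.
N/71 = 164079; 164079 ≡ 69 (mod 71); 69·35 ≡ 1, so inverse 35.
x ≡ 12·431467·4 + 47·197451·8 + 58·113103·23 + 32·164079·35 = 429599874.
429599874 mod 11649609 = 10213950.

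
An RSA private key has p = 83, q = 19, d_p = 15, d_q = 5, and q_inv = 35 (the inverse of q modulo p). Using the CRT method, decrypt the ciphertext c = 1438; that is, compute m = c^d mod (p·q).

m₁ = c^(d_p) mod p: c ≡ 27 (mod 83), and 27^15 mod 83 = 81.
m₂ = c^(d_q) mod q: c ≡ 13 (mod 19), and 13^5 mod 19 = 14.
h = q_inv·(m₁ − m₂) mod p = 35·(81 − 14) mod 83 = 21.
m = m₂ + h·q = 14 + 21·19 = 413.

413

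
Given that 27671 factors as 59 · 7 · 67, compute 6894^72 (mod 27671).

25390

Mod 59: 6894 ≡ 50; by Fermat, exponent reduces to 72 mod 58 = 14; 50^14 ≡ 20 (mod 59).
Mod 7: 6894 ≡ 6; since 6 | 72, by Fermat 6^72 ≡ 1 (mod 7).
Mod 67: 6894 ≡ 60; by Fermat, exponent reduces to 72 mod 66 = 6; 60^6 ≡ 64 (mod 67).
Combine by CRT: x ≡ 20 (mod 59), x ≡ 1 (mod 7), x ≡ 64 (mod 67) ⇒ x ≡ 25390 (mod 27671).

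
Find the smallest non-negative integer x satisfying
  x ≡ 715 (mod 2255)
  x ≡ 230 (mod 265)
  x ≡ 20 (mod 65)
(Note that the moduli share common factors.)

gcd(2255, 265) = 5 and 5 | (230 − 715), so the pair is consistent; merging gives x ≡ 41305 (mod 119515), where 119515 = lcm(2255, 265).
gcd(119515, 65) = 5 and 5 | (20 − 41305), so the pair is consistent; merging gives x ≡ 877910 (mod 1553695), where 1553695 = lcm(119515, 65).
The solution is unique modulo lcm(2255, 265, 65) = 1553695.

877910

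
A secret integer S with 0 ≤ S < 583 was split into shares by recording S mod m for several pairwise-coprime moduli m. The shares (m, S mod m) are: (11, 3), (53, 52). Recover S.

From S ≡ 3 (mod 11) write S = 3 + 11t. Substituting into S ≡ 52 (mod 53) gives 11t ≡ 49 (mod 53), and since 11⁻¹ ≡ 29 (mod 53), t ≡ 43. Hence S ≡ 3 + 11·43 = 476 (mod 583).

476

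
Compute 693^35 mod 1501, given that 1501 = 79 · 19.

Mod 79: 693 ≡ 61; 61^35 ≡ 58 (mod 79).
Mod 19: 693 ≡ 9; by Fermat, exponent reduces to 35 mod 18 = 17; 9^17 ≡ 17 (mod 19).
Combine by CRT: x ≡ 58 (mod 79), x ≡ 17 (mod 19) ⇒ x ≡ 1480 (mod 1501).

1480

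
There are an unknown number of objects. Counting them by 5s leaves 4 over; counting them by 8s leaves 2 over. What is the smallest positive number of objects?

34

Combine the congruences pairwise.
From N ≡ 4 (mod 5) write N = 4 + 5t. Substituting into N ≡ 2 (mod 8) gives 5t ≡ 6 (mod 8), and since 5⁻¹ ≡ 5 (mod 8), t ≡ 6. Hence N ≡ 4 + 5·6 = 34 (mod 40).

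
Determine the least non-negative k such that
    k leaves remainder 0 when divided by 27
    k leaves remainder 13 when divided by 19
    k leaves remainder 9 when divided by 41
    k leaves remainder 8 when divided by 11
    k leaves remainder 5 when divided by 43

9363384

The moduli are pairwise coprime; N = 27·19·41·11·43 = 9948609.
N/27 = 368467; 368467 ≡ 25 (mod 27); 25·13 ≡ 1, so inverse 13.
N/19 = 523611; 523611 ≡ 9 (mod 19); 9·17 ≡ 1, so inverse 17.
N/41 = 242649; 242649 ≡ 11 (mod 41); 11·15 ≡ 1, so inverse 15.
N/11 = 904419; 904419 ≡ 10 (mod 11); 10·10 ≡ 1, so inverse 10.
N/43 = 231363; 231363 ≡ 23 (mod 43); 23·15 ≡ 1, so inverse 15.
k ≡ 0·368467·13 + 13·523611·17 + 9·242649·15 + 8·904419·10 + 5·231363·15 = 238181391.
238181391 mod 9948609 = 9363384.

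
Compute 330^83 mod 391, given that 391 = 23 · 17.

105

Mod 23: 330 ≡ 8; by Fermat, exponent reduces to 83 mod 22 = 17; 8^17 ≡ 13 (mod 23).
Mod 17: 330 ≡ 7; by Fermat, exponent reduces to 83 mod 16 = 3; 7^3 ≡ 3 (mod 17).
Combine by CRT: x ≡ 13 (mod 23), x ≡ 3 (mod 17) ⇒ x ≡ 105 (mod 391).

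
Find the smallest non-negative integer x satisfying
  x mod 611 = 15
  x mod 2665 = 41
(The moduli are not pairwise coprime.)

58671

gcd(611, 2665) = 13 and 13 | (41 − 15), so the pair is consistent; merging gives x ≡ 58671 (mod 125255), where 125255 = lcm(611, 2665).
The solution is unique modulo lcm(611, 2665) = 125255.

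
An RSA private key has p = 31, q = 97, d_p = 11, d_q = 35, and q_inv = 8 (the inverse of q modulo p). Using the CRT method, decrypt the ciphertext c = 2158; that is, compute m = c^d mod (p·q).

1653

m₁ = c^(d_p) mod p: c ≡ 19 (mod 31), and 19^11 mod 31 = 10.
m₂ = c^(d_q) mod q: c ≡ 24 (mod 97), and 24^35 mod 97 = 4.
h = q_inv·(m₁ − m₂) mod p = 8·(10 − 4) mod 31 = 17.
m = m₂ + h·q = 4 + 17·97 = 1653.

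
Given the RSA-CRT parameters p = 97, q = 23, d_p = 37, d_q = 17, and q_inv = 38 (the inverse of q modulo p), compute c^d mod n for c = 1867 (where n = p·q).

m₁ = c^(d_p) mod p: c ≡ 24 (mod 97), and 24^37 mod 97 = 73.
m₂ = c^(d_q) mod q: c ≡ 4 (mod 23), and 4^17 mod 23 = 2.
h = q_inv·(m₁ − m₂) mod p = 38·(73 − 2) mod 97 = 79.
m = m₂ + h·q = 2 + 79·23 = 1819.

1819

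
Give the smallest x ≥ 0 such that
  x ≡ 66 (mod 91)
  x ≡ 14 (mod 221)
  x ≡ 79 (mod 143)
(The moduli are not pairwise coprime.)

16810

gcd(91, 221) = 13 and 13 | (14 − 66), so the pair is consistent; merging gives x ≡ 1340 (mod 1547), where 1547 = lcm(91, 221).
gcd(1547, 143) = 13 and 13 | (79 − 1340), so the pair is consistent; merging gives x ≡ 16810 (mod 17017), where 17017 = lcm(1547, 143).
The solution is unique modulo lcm(91, 221, 143) = 17017.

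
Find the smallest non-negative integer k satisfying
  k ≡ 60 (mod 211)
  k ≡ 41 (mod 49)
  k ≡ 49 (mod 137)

From k ≡ 60 (mod 211) write k = 60 + 211t. Substituting into k ≡ 41 (mod 49) gives 211t ≡ 30 (mod 49), and since 15⁻¹ ≡ 36 (mod 49), t ≡ 2. Hence k ≡ 60 + 211·2 = 482 (mod 10339).
From k ≡ 482 (mod 10339) write k = 482 + 10339t. Substituting into k ≡ 49 (mod 137) gives 10339t ≡ 115 (mod 137), and since 64⁻¹ ≡ 15 (mod 137), t ≡ 81. Hence k ≡ 482 + 10339·81 = 837941 (mod 1416443).

837941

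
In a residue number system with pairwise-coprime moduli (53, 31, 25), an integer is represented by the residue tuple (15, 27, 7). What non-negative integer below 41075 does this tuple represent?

The moduli are pairwise coprime; N = 53·31·25 = 41075.
N/53 = 775; 775 ≡ 33 (mod 53); 33·45 ≡ 1, so inverse 45.
N/31 = 1325; 1325 ≡ 23 (mod 31); 23·27 ≡ 1, so inverse 27.
N/25 = 1643; 1643 ≡ 18 (mod 25); 18·7 ≡ 1, so inverse 7.
x ≡ 15·775·45 + 27·1325·27 + 7·1643·7 = 1569557.
1569557 mod 41075 = 8707.

8707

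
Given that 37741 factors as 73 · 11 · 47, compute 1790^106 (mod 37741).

5954

Mod 73: 1790 ≡ 38; by Fermat, exponent reduces to 106 mod 72 = 34; 38^34 ≡ 41 (mod 73).
Mod 11: 1790 ≡ 8; by Fermat, exponent reduces to 106 mod 10 = 6; 8^6 ≡ 3 (mod 11).
Mod 47: 1790 ≡ 4; by Fermat, exponent reduces to 106 mod 46 = 14; 4^14 ≡ 32 (mod 47).
Combine by CRT: x ≡ 41 (mod 73), x ≡ 3 (mod 11), x ≡ 32 (mod 47) ⇒ x ≡ 5954 (mod 37741).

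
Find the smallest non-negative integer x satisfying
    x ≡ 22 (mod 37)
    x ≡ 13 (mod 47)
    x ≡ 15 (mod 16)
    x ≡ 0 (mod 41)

Combine the congruences pairwise.
From x ≡ 22 (mod 37) write x = 22 + 37t. Substituting into x ≡ 13 (mod 47) gives 37t ≡ 38 (mod 47), and since 37⁻¹ ≡ 14 (mod 47), t ≡ 15. Hence x ≡ 22 + 37·15 = 577 (mod 1739).
From x ≡ 577 (mod 1739) write x = 577 + 1739t. Substituting into x ≡ 15 (mod 16) gives 1739t ≡ 14 (mod 16), and since 11⁻¹ ≡ 3 (mod 16), t ≡ 10. Hence x ≡ 577 + 1739·10 = 17967 (mod 27824).
From x ≡ 17967 (mod 27824) write x = 17967 + 27824t. Substituting into x ≡ 0 (mod 41) gives 27824t ≡ 32 (mod 41), and since 26⁻¹ ≡ 30 (mod 41), t ≡ 17. Hence x ≡ 17967 + 27824·17 = 490975 (mod 1140784).

490975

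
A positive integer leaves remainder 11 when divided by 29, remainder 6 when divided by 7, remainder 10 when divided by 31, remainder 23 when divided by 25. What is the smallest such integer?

The moduli are pairwise coprime; N = 29·7·31·25 = 157325.
N/29 = 5425; 5425 ≡ 2 (mod 29); 2·15 ≡ 1, so inverse 15.
N/7 = 22475; 22475 ≡ 5 (mod 7); 5·3 ≡ 1, so inverse 3.
N/31 = 5075; 5075 ≡ 22 (mod 31); 22·24 ≡ 1, so inverse 24.
N/25 = 6293; 6293 ≡ 18 (mod 25); 18·7 ≡ 1, so inverse 7.
t ≡ 11·5425·15 + 6·22475·3 + 10·5075·24 + 23·6293·7 = 3530848.
3530848 mod 157325 = 69698.

69698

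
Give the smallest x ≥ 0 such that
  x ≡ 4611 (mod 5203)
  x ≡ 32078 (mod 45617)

gcd(5203, 45617) = 121 and 121 | (32078 − 4611), so the pair is consistent; merging gives x ≡ 1263737 (mod 1961531), where 1961531 = lcm(5203, 45617).
The solution is unique modulo lcm(5203, 45617) = 1961531.

1263737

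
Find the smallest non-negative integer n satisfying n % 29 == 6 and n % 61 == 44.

1630

Combine the congruences pairwise.
From n ≡ 6 (mod 29) write n = 6 + 29t. Substituting into n ≡ 44 (mod 61) gives 29t ≡ 38 (mod 61), and since 29⁻¹ ≡ 40 (mod 61), t ≡ 56. Hence n ≡ 6 + 29·56 = 1630 (mod 1769).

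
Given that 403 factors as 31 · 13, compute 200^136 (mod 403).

14

Mod 31: 200 ≡ 14; by Fermat, exponent reduces to 136 mod 30 = 16; 14^16 ≡ 14 (mod 31).
Mod 13: 200 ≡ 5; by Fermat, exponent reduces to 136 mod 12 = 4; 5^4 ≡ 1 (mod 13).
Combine by CRT: x ≡ 14 (mod 31), x ≡ 1 (mod 13) ⇒ x ≡ 14 (mod 403).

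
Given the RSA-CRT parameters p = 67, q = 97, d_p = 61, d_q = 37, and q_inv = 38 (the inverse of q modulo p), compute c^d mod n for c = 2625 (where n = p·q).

m₁ = c^(d_p) mod p: c ≡ 12 (mod 67), and 12^61 mod 67 = 11.
m₂ = c^(d_q) mod q: c ≡ 6 (mod 97), and 6^37 mod 97 = 6.
h = q_inv·(m₁ − m₂) mod p = 38·(11 − 6) mod 67 = 56.
m = m₂ + h·q = 6 + 56·97 = 5438.

5438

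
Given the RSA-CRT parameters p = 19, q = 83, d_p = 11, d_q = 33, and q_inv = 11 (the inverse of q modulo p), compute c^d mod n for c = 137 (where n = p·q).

586

m₁ = c^(d_p) mod p: c ≡ 4 (mod 19), and 4^11 mod 19 = 16.
m₂ = c^(d_q) mod q: c ≡ 54 (mod 83), and 54^33 mod 83 = 5.
h = q_inv·(m₁ − m₂) mod p = 11·(16 − 5) mod 19 = 7.
m = m₂ + h·q = 5 + 7·83 = 586.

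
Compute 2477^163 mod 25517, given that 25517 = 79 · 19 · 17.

17810

Mod 79: 2477 ≡ 28; by Fermat, exponent reduces to 163 mod 78 = 7; 28^7 ≡ 35 (mod 79).
Mod 19: 2477 ≡ 7; by Fermat, exponent reduces to 163 mod 18 = 1; 7^1 ≡ 7 (mod 19).
Mod 17: 2477 ≡ 12; by Fermat, exponent reduces to 163 mod 16 = 3; 12^3 ≡ 11 (mod 17).
Combine by CRT: x ≡ 35 (mod 79), x ≡ 7 (mod 19), x ≡ 11 (mod 17) ⇒ x ≡ 17810 (mod 25517).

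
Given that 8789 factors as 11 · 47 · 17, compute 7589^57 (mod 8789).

Mod 11: 7589 ≡ 10; by Fermat, exponent reduces to 57 mod 10 = 7; 10^7 ≡ 10 (mod 11).
Mod 47: 7589 ≡ 22; by Fermat, exponent reduces to 57 mod 46 = 11; 22^11 ≡ 19 (mod 47).
Mod 17: 7589 ≡ 7; by Fermat, exponent reduces to 57 mod 16 = 9; 7^9 ≡ 10 (mod 17).
Combine by CRT: x ≡ 10 (mod 11), x ≡ 19 (mod 47), x ≡ 10 (mod 17) ⇒ x ≡ 7116 (mod 8789).

7116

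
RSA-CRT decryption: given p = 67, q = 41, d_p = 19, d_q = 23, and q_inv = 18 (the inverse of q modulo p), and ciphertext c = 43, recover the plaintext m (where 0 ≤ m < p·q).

1812

m₁ = c^(d_p) mod p: c ≡ 43 (mod 67), and 43^19 mod 67 = 3.
m₂ = c^(d_q) mod q: c ≡ 2 (mod 41), and 2^23 mod 41 = 8.
h = q_inv·(m₁ − m₂) mod p = 18·(3 − 8) mod 67 = 44.
m = m₂ + h·q = 8 + 44·41 = 1812.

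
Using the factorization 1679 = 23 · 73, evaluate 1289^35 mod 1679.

Mod 23: 1289 ≡ 1; by Fermat, exponent reduces to 35 mod 22 = 13; 1^13 ≡ 1 (mod 23).
Mod 73: 1289 ≡ 48; 48^35 ≡ 35 (mod 73).
Combine by CRT: x ≡ 1 (mod 23), x ≡ 35 (mod 73) ⇒ x ≡ 254 (mod 1679).

254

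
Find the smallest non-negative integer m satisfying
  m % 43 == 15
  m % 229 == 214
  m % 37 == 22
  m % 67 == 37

From m ≡ 15 (mod 43) write m = 15 + 43t. Substituting into m ≡ 214 (mod 229) gives 43t ≡ 199 (mod 229), and since 43⁻¹ ≡ 16 (mod 229), t ≡ 207. Hence m ≡ 15 + 43·207 = 8916 (mod 9847).
From m ≡ 8916 (mod 9847) write m = 8916 + 9847t. Substituting into m ≡ 22 (mod 37) gives 9847t ≡ 23 (mod 37), and since 5⁻¹ ≡ 15 (mod 37), t ≡ 12. Hence m ≡ 8916 + 9847·12 = 127080 (mod 364339).
From m ≡ 127080 (mod 364339) write m = 127080 + 364339t. Substituting into m ≡ 37 (mod 67) gives 364339t ≡ 56 (mod 67), and since 60⁻¹ ≡ 19 (mod 67), t ≡ 59. Hence m ≡ 127080 + 364339·59 = 21623081 (mod 24410713).

21623081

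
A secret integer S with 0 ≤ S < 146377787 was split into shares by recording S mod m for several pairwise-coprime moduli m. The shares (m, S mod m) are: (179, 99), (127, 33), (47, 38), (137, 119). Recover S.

The moduli are pairwise coprime; N = 179·127·47·137 = 146377787.
N/179 = 817753; 817753 ≡ 81 (mod 179); 81·42 ≡ 1, so inverse 42.
N/127 = 1152581; 1152581 ≡ 56 (mod 127); 56·93 ≡ 1, so inverse 93.
N/47 = 3114421; 3114421 ≡ 13 (mod 47); 13·29 ≡ 1, so inverse 29.
N/137 = 1068451; 1068451 ≡ 125 (mod 137); 125·57 ≡ 1, so inverse 57.
S ≡ 99·817753·42 + 33·1152581·93 + 38·3114421·29 + 119·1068451·57 = 17616883138.
17616883138 mod 146377787 = 51548698.

51548698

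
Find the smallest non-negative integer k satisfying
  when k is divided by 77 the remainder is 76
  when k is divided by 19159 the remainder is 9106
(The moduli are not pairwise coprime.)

143219

gcd(77, 19159) = 7 and 7 | (9106 − 76), so the pair is consistent; merging gives k ≡ 143219 (mod 210749), where 210749 = lcm(77, 19159).
The solution is unique modulo lcm(77, 19159) = 210749.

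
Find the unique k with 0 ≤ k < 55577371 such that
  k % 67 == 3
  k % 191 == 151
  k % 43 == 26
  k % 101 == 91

The moduli are pairwise coprime; N = 67·191·43·101 = 55577371.
N/67 = 829513; 829513 ≡ 53 (mod 67); 53·43 ≡ 1, so inverse 43.
N/191 = 290981; 290981 ≡ 88 (mod 191); 88·89 ≡ 1, so inverse 89.
N/43 = 1292497; 1292497 ≡ 3 (mod 43); 3·29 ≡ 1, so inverse 29.
N/101 = 550271; 550271 ≡ 23 (mod 101); 23·22 ≡ 1, so inverse 22.
k ≡ 3·829513·43 + 151·290981·89 + 26·1292497·29 + 91·550271·22 = 6093686116.
6093686116 mod 55577371 = 35752677.

35752677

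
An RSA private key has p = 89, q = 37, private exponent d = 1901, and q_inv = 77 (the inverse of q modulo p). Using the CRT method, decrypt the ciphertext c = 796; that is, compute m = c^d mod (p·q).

d_p = d mod (p−1) = 1901 mod 88 = 53; d_q = d mod (q−1) = 29.
m₁ = c^(d_p) mod p: c ≡ 84 (mod 89), and 84^53 mod 89 = 69.
m₂ = c^(d_q) mod q: c ≡ 19 (mod 37), and 19^29 mod 37 = 17.
h = q_inv·(m₁ − m₂) mod p = 77·(69 − 17) mod 89 = 88.
m = m₂ + h·q = 17 + 88·37 = 3273.

3273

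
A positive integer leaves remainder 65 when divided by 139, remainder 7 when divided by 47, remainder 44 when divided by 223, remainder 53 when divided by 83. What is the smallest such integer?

13553538

The moduli are pairwise coprime; N = 139·47·223·83 = 120919297.
N/139 = 869923; 869923 ≡ 61 (mod 139); 61·98 ≡ 1, so inverse 98.
N/47 = 2572751; 2572751 ≡ 18 (mod 47); 18·34 ≡ 1, so inverse 34.
N/223 = 542239; 542239 ≡ 126 (mod 223); 126·200 ≡ 1, so inverse 200.
N/83 = 1456859; 1456859 ≡ 43 (mod 83); 43·56 ≡ 1, so inverse 56.
m ≡ 65·869923·98 + 7·2572751·34 + 44·542239·200 + 53·1456859·56 = 15249384960.
15249384960 mod 120919297 = 13553538.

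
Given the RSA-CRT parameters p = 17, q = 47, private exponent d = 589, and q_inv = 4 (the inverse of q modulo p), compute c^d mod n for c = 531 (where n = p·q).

106

d_p = d mod (p−1) = 589 mod 16 = 13; d_q = d mod (q−1) = 37.
m₁ = c^(d_p) mod p: c ≡ 4 (mod 17), and 4^13 mod 17 = 4.
m₂ = c^(d_q) mod q: c ≡ 14 (mod 47), and 14^37 mod 47 = 12.
h = q_inv·(m₁ − m₂) mod p = 4·(4 − 12) mod 17 = 2.
m = m₂ + h·q = 12 + 2·47 = 106.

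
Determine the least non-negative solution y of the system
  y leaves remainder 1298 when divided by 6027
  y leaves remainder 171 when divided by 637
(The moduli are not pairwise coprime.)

43487

gcd(6027, 637) = 49 and 49 | (171 − 1298), so the pair is consistent; merging gives y ≡ 43487 (mod 78351), where 78351 = lcm(6027, 637).
The solution is unique modulo lcm(6027, 637) = 78351.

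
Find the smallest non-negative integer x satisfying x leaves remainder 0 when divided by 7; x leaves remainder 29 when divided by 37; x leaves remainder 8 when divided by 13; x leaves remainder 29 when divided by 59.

The moduli are pairwise coprime; N = 7·37·13·59 = 198653.
N/7 = 28379; 28379 ≡ 1 (mod 7), inverse 1.
N/37 = 5369; 5369 ≡ 4 (mod 37); 4·28 ≡ 1, so inverse 28.
N/13 = 15281; 15281 ≡ 6 (mod 13); 6·11 ≡ 1, so inverse 11.
N/59 = 3367; 3367 ≡ 4 (mod 59); 4·15 ≡ 1, so inverse 15.
x ≡ 0·28379·1 + 29·5369·28 + 8·15281·11 + 29·3367·15 = 7169001.
7169001 mod 198653 = 17493.

17493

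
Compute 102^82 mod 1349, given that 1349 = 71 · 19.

121

Mod 71: 102 ≡ 31; by Fermat, exponent reduces to 82 mod 70 = 12; 31^12 ≡ 50 (mod 71).
Mod 19: 102 ≡ 7; by Fermat, exponent reduces to 82 mod 18 = 10; 7^10 ≡ 7 (mod 19).
Combine by CRT: x ≡ 50 (mod 71), x ≡ 7 (mod 19) ⇒ x ≡ 121 (mod 1349).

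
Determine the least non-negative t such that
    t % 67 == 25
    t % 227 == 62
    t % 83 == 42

926903

From t ≡ 25 (mod 67) write t = 25 + 67s. Substituting into t ≡ 62 (mod 227) gives 67s ≡ 37 (mod 227), and since 67⁻¹ ≡ 61 (mod 227), s ≡ 214. Hence t ≡ 25 + 67·214 = 14363 (mod 15209).
From t ≡ 14363 (mod 15209) write t = 14363 + 15209s. Substituting into t ≡ 42 (mod 83) gives 15209s ≡ 38 (mod 83), and since 20⁻¹ ≡ 54 (mod 83), s ≡ 60. Hence t ≡ 14363 + 15209·60 = 926903 (mod 1262347).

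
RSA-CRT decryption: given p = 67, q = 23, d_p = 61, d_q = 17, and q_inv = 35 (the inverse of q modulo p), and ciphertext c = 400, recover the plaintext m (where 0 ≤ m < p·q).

693

m₁ = c^(d_p) mod p: c ≡ 65 (mod 67), and 65^61 mod 67 = 23.
m₂ = c^(d_q) mod q: c ≡ 9 (mod 23), and 9^17 mod 23 = 3.
h = q_inv·(m₁ − m₂) mod p = 35·(23 − 3) mod 67 = 30.
m = m₂ + h·q = 3 + 30·23 = 693.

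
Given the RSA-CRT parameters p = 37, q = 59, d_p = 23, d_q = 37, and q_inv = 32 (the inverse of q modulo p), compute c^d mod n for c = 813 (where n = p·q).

1146

m₁ = c^(d_p) mod p: c ≡ 36 (mod 37), and 36^23 mod 37 = 36.
m₂ = c^(d_q) mod q: c ≡ 46 (mod 59), and 46^37 mod 59 = 25.
h = q_inv·(m₁ − m₂) mod p = 32·(36 − 25) mod 37 = 19.
m = m₂ + h·q = 25 + 19·59 = 1146.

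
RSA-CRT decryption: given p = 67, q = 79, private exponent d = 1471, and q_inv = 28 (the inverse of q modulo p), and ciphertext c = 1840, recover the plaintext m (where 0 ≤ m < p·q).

d_p = d mod (p−1) = 1471 mod 66 = 19; d_q = d mod (q−1) = 67.
m₁ = c^(d_p) mod p: c ≡ 31 (mod 67), and 31^19 mod 67 = 63.
m₂ = c^(d_q) mod q: c ≡ 23 (mod 79), and 23^67 mod 79 = 23.
h = q_inv·(m₁ − m₂) mod p = 28·(63 − 23) mod 67 = 48.
m = m₂ + h·q = 23 + 48·79 = 3815.

3815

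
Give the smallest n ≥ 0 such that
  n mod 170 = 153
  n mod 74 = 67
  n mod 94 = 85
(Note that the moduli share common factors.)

gcd(170, 74) = 2 and 2 | (67 − 153), so the pair is consistent; merging gives n ≡ 4063 (mod 6290), where 6290 = lcm(170, 74).
gcd(6290, 94) = 2 and 2 | (85 − 4063), so the pair is consistent; merging gives n ≡ 249373 (mod 295630), where 295630 = lcm(6290, 94).
The solution is unique modulo lcm(170, 74, 94) = 295630.

249373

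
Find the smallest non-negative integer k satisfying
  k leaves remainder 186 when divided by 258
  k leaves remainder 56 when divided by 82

Combine the congruences pairwise.
gcd(258, 82) = 2 and 2 | (56 − 186), so the pair is consistent; merging gives k ≡ 9732 (mod 10578), where 10578 = lcm(258, 82).
The solution is unique modulo lcm(258, 82) = 10578.

9732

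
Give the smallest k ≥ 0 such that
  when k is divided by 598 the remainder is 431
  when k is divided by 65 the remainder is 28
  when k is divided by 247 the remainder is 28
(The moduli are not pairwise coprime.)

50663

gcd(598, 65) = 13 and 13 | (28 − 431), so the pair is consistent; merging gives k ≡ 2823 (mod 2990), where 2990 = lcm(598, 65).
gcd(2990, 247) = 13 and 13 | (28 − 2823), so the pair is consistent; merging gives k ≡ 50663 (mod 56810), where 56810 = lcm(2990, 247).
The solution is unique modulo lcm(598, 65, 247) = 56810.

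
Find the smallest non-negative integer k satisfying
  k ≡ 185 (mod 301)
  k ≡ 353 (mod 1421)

3195

gcd(301, 1421) = 7 and 7 | (353 − 185), so the pair is consistent; merging gives k ≡ 3195 (mod 61103), where 61103 = lcm(301, 1421).
The solution is unique modulo lcm(301, 1421) = 61103.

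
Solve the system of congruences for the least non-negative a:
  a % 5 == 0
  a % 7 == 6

20

From a ≡ 0 (mod 5) write a = 0 + 5t. Substituting into a ≡ 6 (mod 7) gives 5t ≡ 6 (mod 7), and since 5⁻¹ ≡ 3 (mod 7), t ≡ 4. Hence a ≡ 0 + 5·4 = 20 (mod 35).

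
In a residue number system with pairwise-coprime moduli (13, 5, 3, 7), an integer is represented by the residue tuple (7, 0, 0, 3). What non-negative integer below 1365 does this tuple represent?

The moduli are pairwise coprime; N = 13·5·3·7 = 1365.
N/13 = 105; 105 ≡ 1 (mod 13), inverse 1.
N/5 = 273; 273 ≡ 3 (mod 5); 3·2 ≡ 1, so inverse 2.
N/3 = 455; 455 ≡ 2 (mod 3); 2·2 ≡ 1, so inverse 2.
N/7 = 195; 195 ≡ 6 (mod 7); 6·6 ≡ 1, so inverse 6.
x ≡ 7·105·1 + 0·273·2 + 0·455·2 + 3·195·6 = 4245.
4245 mod 1365 = 150.

150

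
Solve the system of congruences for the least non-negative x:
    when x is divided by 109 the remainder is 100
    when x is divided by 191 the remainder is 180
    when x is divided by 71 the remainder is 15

The moduli are pairwise coprime; N = 109·191·71 = 1478149.
N/109 = 13561; 13561 ≡ 45 (mod 109); 45·63 ≡ 1, so inverse 63.
N/191 = 7739; 7739 ≡ 99 (mod 191); 99·164 ≡ 1, so inverse 164.
N/71 = 20819; 20819 ≡ 16 (mod 71); 16·40 ≡ 1, so inverse 40.
x ≡ 100·13561·63 + 180·7739·164 + 15·20819·40 = 326380980.
326380980 mod 1478149 = 1188200.

1188200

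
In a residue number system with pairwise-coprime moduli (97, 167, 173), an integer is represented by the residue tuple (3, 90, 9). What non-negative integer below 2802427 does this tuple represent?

2270288

Combine the congruences pairwise.
From x ≡ 3 (mod 97) write x = 3 + 97t. Substituting into x ≡ 90 (mod 167) gives 97t ≡ 87 (mod 167), and since 97⁻¹ ≡ 31 (mod 167), t ≡ 25. Hence x ≡ 3 + 97·25 = 2428 (mod 16199).
From x ≡ 2428 (mod 16199) write x = 2428 + 16199t. Substituting into x ≡ 9 (mod 173) gives 16199t ≡ 3 (mod 173), and since 110⁻¹ ≡ 162 (mod 173), t ≡ 140. Hence x ≡ 2428 + 16199·140 = 2270288 (mod 2802427).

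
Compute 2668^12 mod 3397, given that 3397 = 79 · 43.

1602

Mod 79: 2668 ≡ 61; 61^12 ≡ 22 (mod 79).
Mod 43: 2668 ≡ 2; 2^12 ≡ 11 (mod 43).
Combine by CRT: x ≡ 22 (mod 79), x ≡ 11 (mod 43) ⇒ x ≡ 1602 (mod 3397).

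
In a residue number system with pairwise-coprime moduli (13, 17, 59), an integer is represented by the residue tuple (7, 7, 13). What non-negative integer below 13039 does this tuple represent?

The moduli are pairwise coprime; N = 13·17·59 = 13039.
N/13 = 1003; 1003 ≡ 2 (mod 13); 2·7 ≡ 1, so inverse 7.
N/17 = 767; 767 ≡ 2 (mod 17); 2·9 ≡ 1, so inverse 9.
N/59 = 221; 221 ≡ 44 (mod 59); 44·55 ≡ 1, so inverse 55.
x ≡ 7·1003·7 + 7·767·9 + 13·221·55 = 255483.
255483 mod 13039 = 7742.

7742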